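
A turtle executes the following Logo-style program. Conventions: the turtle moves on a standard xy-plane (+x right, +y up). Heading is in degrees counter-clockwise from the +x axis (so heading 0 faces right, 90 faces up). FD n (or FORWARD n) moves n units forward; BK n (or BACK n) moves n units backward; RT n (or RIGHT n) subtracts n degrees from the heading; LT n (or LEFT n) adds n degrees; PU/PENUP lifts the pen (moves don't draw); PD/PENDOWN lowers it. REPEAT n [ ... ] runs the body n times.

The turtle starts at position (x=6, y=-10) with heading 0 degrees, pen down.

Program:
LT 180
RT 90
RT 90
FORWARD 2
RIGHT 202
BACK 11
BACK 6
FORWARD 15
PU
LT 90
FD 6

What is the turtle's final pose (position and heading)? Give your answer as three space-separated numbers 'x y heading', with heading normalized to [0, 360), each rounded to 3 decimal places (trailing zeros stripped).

Answer: 7.607 -16.312 248

Derivation:
Executing turtle program step by step:
Start: pos=(6,-10), heading=0, pen down
LT 180: heading 0 -> 180
RT 90: heading 180 -> 90
RT 90: heading 90 -> 0
FD 2: (6,-10) -> (8,-10) [heading=0, draw]
RT 202: heading 0 -> 158
BK 11: (8,-10) -> (18.199,-14.121) [heading=158, draw]
BK 6: (18.199,-14.121) -> (23.762,-16.368) [heading=158, draw]
FD 15: (23.762,-16.368) -> (9.854,-10.749) [heading=158, draw]
PU: pen up
LT 90: heading 158 -> 248
FD 6: (9.854,-10.749) -> (7.607,-16.312) [heading=248, move]
Final: pos=(7.607,-16.312), heading=248, 4 segment(s) drawn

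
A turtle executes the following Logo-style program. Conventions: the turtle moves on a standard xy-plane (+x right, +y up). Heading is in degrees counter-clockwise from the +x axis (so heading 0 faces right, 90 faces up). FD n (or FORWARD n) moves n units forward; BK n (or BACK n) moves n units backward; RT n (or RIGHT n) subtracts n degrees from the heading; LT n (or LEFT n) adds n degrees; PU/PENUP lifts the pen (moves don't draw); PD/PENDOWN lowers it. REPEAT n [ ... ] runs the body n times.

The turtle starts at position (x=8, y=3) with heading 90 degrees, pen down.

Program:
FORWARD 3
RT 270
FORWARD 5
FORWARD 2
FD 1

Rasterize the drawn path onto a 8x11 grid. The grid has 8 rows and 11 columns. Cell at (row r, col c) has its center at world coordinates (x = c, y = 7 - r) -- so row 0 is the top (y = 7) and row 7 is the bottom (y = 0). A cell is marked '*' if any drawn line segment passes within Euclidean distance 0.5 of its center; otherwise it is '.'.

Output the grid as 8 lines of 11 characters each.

Answer: ...........
*********..
........*..
........*..
........*..
...........
...........
...........

Derivation:
Segment 0: (8,3) -> (8,6)
Segment 1: (8,6) -> (3,6)
Segment 2: (3,6) -> (1,6)
Segment 3: (1,6) -> (0,6)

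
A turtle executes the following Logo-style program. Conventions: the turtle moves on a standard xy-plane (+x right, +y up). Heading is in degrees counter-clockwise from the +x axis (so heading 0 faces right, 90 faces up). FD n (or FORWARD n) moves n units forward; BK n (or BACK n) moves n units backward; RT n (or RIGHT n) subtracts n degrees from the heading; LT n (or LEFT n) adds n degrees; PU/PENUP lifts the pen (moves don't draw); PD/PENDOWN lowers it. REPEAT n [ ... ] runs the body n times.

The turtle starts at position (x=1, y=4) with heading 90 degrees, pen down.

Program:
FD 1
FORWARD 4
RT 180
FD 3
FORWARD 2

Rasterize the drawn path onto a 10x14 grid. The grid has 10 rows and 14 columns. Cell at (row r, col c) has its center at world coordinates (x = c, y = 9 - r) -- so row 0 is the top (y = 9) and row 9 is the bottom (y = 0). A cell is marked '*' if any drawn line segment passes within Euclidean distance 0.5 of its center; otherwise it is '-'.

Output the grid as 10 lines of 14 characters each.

Segment 0: (1,4) -> (1,5)
Segment 1: (1,5) -> (1,9)
Segment 2: (1,9) -> (1,6)
Segment 3: (1,6) -> (1,4)

Answer: -*------------
-*------------
-*------------
-*------------
-*------------
-*------------
--------------
--------------
--------------
--------------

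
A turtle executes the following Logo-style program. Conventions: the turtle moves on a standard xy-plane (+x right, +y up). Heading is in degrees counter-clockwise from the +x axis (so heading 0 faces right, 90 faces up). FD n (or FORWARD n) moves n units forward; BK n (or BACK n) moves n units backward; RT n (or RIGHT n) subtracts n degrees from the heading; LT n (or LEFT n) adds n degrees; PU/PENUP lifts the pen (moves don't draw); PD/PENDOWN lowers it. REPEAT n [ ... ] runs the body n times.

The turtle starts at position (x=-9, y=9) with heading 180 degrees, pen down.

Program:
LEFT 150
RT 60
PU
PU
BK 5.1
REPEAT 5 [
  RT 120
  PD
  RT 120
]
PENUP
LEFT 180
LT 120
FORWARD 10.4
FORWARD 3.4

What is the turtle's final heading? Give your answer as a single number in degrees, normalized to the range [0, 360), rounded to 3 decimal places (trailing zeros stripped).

Answer: 90

Derivation:
Executing turtle program step by step:
Start: pos=(-9,9), heading=180, pen down
LT 150: heading 180 -> 330
RT 60: heading 330 -> 270
PU: pen up
PU: pen up
BK 5.1: (-9,9) -> (-9,14.1) [heading=270, move]
REPEAT 5 [
  -- iteration 1/5 --
  RT 120: heading 270 -> 150
  PD: pen down
  RT 120: heading 150 -> 30
  -- iteration 2/5 --
  RT 120: heading 30 -> 270
  PD: pen down
  RT 120: heading 270 -> 150
  -- iteration 3/5 --
  RT 120: heading 150 -> 30
  PD: pen down
  RT 120: heading 30 -> 270
  -- iteration 4/5 --
  RT 120: heading 270 -> 150
  PD: pen down
  RT 120: heading 150 -> 30
  -- iteration 5/5 --
  RT 120: heading 30 -> 270
  PD: pen down
  RT 120: heading 270 -> 150
]
PU: pen up
LT 180: heading 150 -> 330
LT 120: heading 330 -> 90
FD 10.4: (-9,14.1) -> (-9,24.5) [heading=90, move]
FD 3.4: (-9,24.5) -> (-9,27.9) [heading=90, move]
Final: pos=(-9,27.9), heading=90, 0 segment(s) drawn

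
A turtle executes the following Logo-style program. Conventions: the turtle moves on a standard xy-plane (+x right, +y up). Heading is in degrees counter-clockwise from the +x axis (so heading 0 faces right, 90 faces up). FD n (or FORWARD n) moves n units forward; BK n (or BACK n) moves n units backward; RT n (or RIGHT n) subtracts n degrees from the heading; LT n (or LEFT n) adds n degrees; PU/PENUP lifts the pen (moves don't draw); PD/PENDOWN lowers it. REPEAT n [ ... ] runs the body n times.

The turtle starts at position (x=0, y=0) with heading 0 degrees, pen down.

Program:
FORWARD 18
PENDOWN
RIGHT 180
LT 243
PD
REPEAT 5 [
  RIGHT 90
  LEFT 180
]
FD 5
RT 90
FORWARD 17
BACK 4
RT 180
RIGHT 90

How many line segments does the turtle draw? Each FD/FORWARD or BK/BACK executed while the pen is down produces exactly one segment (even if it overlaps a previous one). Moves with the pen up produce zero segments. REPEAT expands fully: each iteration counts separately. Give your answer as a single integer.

Executing turtle program step by step:
Start: pos=(0,0), heading=0, pen down
FD 18: (0,0) -> (18,0) [heading=0, draw]
PD: pen down
RT 180: heading 0 -> 180
LT 243: heading 180 -> 63
PD: pen down
REPEAT 5 [
  -- iteration 1/5 --
  RT 90: heading 63 -> 333
  LT 180: heading 333 -> 153
  -- iteration 2/5 --
  RT 90: heading 153 -> 63
  LT 180: heading 63 -> 243
  -- iteration 3/5 --
  RT 90: heading 243 -> 153
  LT 180: heading 153 -> 333
  -- iteration 4/5 --
  RT 90: heading 333 -> 243
  LT 180: heading 243 -> 63
  -- iteration 5/5 --
  RT 90: heading 63 -> 333
  LT 180: heading 333 -> 153
]
FD 5: (18,0) -> (13.545,2.27) [heading=153, draw]
RT 90: heading 153 -> 63
FD 17: (13.545,2.27) -> (21.263,17.417) [heading=63, draw]
BK 4: (21.263,17.417) -> (19.447,13.853) [heading=63, draw]
RT 180: heading 63 -> 243
RT 90: heading 243 -> 153
Final: pos=(19.447,13.853), heading=153, 4 segment(s) drawn
Segments drawn: 4

Answer: 4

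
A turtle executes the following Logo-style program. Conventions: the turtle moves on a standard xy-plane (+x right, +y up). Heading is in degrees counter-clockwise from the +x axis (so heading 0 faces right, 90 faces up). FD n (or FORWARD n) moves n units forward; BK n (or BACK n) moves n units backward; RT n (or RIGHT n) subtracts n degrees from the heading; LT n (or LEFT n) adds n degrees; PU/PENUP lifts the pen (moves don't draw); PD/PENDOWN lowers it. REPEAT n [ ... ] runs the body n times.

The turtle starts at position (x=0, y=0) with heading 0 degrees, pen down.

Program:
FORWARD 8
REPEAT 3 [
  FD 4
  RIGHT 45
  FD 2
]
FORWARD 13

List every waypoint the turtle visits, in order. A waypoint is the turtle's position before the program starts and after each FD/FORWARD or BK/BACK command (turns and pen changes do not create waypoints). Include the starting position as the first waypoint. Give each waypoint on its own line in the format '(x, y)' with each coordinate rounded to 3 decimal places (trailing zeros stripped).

Answer: (0, 0)
(8, 0)
(12, 0)
(13.414, -1.414)
(16.243, -4.243)
(16.243, -6.243)
(16.243, -10.243)
(14.828, -11.657)
(5.636, -20.849)

Derivation:
Executing turtle program step by step:
Start: pos=(0,0), heading=0, pen down
FD 8: (0,0) -> (8,0) [heading=0, draw]
REPEAT 3 [
  -- iteration 1/3 --
  FD 4: (8,0) -> (12,0) [heading=0, draw]
  RT 45: heading 0 -> 315
  FD 2: (12,0) -> (13.414,-1.414) [heading=315, draw]
  -- iteration 2/3 --
  FD 4: (13.414,-1.414) -> (16.243,-4.243) [heading=315, draw]
  RT 45: heading 315 -> 270
  FD 2: (16.243,-4.243) -> (16.243,-6.243) [heading=270, draw]
  -- iteration 3/3 --
  FD 4: (16.243,-6.243) -> (16.243,-10.243) [heading=270, draw]
  RT 45: heading 270 -> 225
  FD 2: (16.243,-10.243) -> (14.828,-11.657) [heading=225, draw]
]
FD 13: (14.828,-11.657) -> (5.636,-20.849) [heading=225, draw]
Final: pos=(5.636,-20.849), heading=225, 8 segment(s) drawn
Waypoints (9 total):
(0, 0)
(8, 0)
(12, 0)
(13.414, -1.414)
(16.243, -4.243)
(16.243, -6.243)
(16.243, -10.243)
(14.828, -11.657)
(5.636, -20.849)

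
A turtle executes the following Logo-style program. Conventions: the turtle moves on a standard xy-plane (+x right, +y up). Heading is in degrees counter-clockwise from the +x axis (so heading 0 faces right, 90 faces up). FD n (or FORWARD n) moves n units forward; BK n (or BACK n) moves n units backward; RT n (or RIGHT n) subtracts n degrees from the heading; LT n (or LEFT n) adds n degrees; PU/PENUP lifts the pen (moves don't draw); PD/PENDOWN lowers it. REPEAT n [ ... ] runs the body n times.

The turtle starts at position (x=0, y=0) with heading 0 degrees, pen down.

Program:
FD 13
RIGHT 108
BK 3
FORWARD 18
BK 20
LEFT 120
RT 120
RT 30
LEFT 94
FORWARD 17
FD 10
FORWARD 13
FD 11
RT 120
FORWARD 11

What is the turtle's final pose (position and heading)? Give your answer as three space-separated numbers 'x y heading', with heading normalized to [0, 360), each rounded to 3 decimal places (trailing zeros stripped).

Executing turtle program step by step:
Start: pos=(0,0), heading=0, pen down
FD 13: (0,0) -> (13,0) [heading=0, draw]
RT 108: heading 0 -> 252
BK 3: (13,0) -> (13.927,2.853) [heading=252, draw]
FD 18: (13.927,2.853) -> (8.365,-14.266) [heading=252, draw]
BK 20: (8.365,-14.266) -> (14.545,4.755) [heading=252, draw]
LT 120: heading 252 -> 12
RT 120: heading 12 -> 252
RT 30: heading 252 -> 222
LT 94: heading 222 -> 316
FD 17: (14.545,4.755) -> (26.774,-7.054) [heading=316, draw]
FD 10: (26.774,-7.054) -> (33.967,-14) [heading=316, draw]
FD 13: (33.967,-14) -> (43.319,-23.031) [heading=316, draw]
FD 11: (43.319,-23.031) -> (51.231,-30.672) [heading=316, draw]
RT 120: heading 316 -> 196
FD 11: (51.231,-30.672) -> (40.658,-33.704) [heading=196, draw]
Final: pos=(40.658,-33.704), heading=196, 9 segment(s) drawn

Answer: 40.658 -33.704 196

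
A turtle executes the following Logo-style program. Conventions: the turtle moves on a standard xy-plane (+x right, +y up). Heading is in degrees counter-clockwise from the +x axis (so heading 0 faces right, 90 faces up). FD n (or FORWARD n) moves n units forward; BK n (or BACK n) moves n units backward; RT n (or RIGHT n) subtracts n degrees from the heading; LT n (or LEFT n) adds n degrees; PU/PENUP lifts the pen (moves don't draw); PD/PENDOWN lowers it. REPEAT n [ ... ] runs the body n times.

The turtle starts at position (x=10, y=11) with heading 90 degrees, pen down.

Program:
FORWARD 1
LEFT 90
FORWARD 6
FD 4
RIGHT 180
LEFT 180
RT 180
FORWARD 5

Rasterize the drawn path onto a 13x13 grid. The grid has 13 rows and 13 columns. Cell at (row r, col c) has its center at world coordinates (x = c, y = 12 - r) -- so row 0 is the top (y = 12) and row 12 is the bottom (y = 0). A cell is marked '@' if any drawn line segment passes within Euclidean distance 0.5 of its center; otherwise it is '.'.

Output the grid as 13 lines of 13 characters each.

Segment 0: (10,11) -> (10,12)
Segment 1: (10,12) -> (4,12)
Segment 2: (4,12) -> (0,12)
Segment 3: (0,12) -> (5,12)

Answer: @@@@@@@@@@@..
..........@..
.............
.............
.............
.............
.............
.............
.............
.............
.............
.............
.............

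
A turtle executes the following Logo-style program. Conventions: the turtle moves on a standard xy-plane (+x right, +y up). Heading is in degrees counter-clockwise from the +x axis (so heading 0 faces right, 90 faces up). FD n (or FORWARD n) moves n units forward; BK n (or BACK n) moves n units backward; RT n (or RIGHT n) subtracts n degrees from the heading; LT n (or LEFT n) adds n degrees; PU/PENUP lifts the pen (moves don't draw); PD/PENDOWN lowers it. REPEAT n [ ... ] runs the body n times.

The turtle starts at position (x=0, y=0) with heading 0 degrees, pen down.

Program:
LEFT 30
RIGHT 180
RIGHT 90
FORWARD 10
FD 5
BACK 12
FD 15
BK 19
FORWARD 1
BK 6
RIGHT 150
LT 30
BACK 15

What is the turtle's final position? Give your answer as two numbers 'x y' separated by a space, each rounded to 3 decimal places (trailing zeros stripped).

Executing turtle program step by step:
Start: pos=(0,0), heading=0, pen down
LT 30: heading 0 -> 30
RT 180: heading 30 -> 210
RT 90: heading 210 -> 120
FD 10: (0,0) -> (-5,8.66) [heading=120, draw]
FD 5: (-5,8.66) -> (-7.5,12.99) [heading=120, draw]
BK 12: (-7.5,12.99) -> (-1.5,2.598) [heading=120, draw]
FD 15: (-1.5,2.598) -> (-9,15.588) [heading=120, draw]
BK 19: (-9,15.588) -> (0.5,-0.866) [heading=120, draw]
FD 1: (0.5,-0.866) -> (0,0) [heading=120, draw]
BK 6: (0,0) -> (3,-5.196) [heading=120, draw]
RT 150: heading 120 -> 330
LT 30: heading 330 -> 0
BK 15: (3,-5.196) -> (-12,-5.196) [heading=0, draw]
Final: pos=(-12,-5.196), heading=0, 8 segment(s) drawn

Answer: -12 -5.196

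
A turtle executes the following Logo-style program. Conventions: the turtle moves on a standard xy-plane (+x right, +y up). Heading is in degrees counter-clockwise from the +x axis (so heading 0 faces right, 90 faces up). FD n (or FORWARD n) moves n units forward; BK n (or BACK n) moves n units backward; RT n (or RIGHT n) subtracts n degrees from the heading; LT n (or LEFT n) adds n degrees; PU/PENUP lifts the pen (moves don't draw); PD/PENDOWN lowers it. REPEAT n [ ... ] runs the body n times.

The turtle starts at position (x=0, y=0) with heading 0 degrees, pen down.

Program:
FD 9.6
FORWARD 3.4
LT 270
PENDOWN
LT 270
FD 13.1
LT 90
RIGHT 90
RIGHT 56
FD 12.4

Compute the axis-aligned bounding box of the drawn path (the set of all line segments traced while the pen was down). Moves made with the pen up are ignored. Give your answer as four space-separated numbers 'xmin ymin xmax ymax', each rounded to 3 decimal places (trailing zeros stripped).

Executing turtle program step by step:
Start: pos=(0,0), heading=0, pen down
FD 9.6: (0,0) -> (9.6,0) [heading=0, draw]
FD 3.4: (9.6,0) -> (13,0) [heading=0, draw]
LT 270: heading 0 -> 270
PD: pen down
LT 270: heading 270 -> 180
FD 13.1: (13,0) -> (-0.1,0) [heading=180, draw]
LT 90: heading 180 -> 270
RT 90: heading 270 -> 180
RT 56: heading 180 -> 124
FD 12.4: (-0.1,0) -> (-7.034,10.28) [heading=124, draw]
Final: pos=(-7.034,10.28), heading=124, 4 segment(s) drawn

Segment endpoints: x in {-7.034, -0.1, 0, 9.6, 13}, y in {0, 0, 10.28}
xmin=-7.034, ymin=0, xmax=13, ymax=10.28

Answer: -7.034 0 13 10.28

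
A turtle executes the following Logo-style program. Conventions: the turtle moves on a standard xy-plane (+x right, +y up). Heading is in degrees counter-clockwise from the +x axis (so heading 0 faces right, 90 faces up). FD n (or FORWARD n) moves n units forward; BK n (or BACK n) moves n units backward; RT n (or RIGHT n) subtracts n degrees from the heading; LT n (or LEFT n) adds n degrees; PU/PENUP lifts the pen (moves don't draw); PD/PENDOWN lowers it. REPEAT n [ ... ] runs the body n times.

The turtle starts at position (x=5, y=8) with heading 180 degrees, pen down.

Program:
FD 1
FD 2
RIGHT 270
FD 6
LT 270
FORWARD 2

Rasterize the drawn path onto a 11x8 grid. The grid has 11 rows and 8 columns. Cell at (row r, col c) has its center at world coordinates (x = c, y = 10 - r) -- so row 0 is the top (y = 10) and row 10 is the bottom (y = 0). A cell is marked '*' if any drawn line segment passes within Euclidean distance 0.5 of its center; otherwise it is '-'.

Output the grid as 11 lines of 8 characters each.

Segment 0: (5,8) -> (4,8)
Segment 1: (4,8) -> (2,8)
Segment 2: (2,8) -> (2,2)
Segment 3: (2,2) -> (0,2)

Answer: --------
--------
--****--
--*-----
--*-----
--*-----
--*-----
--*-----
***-----
--------
--------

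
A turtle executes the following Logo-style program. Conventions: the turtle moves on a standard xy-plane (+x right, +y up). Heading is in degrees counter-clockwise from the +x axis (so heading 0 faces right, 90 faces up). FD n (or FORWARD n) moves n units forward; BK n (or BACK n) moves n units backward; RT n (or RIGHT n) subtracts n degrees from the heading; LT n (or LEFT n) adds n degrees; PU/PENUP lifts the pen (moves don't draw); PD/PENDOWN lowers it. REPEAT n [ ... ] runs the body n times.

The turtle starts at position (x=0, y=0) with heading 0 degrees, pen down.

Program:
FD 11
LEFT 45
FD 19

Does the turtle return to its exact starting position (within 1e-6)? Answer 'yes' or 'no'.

Answer: no

Derivation:
Executing turtle program step by step:
Start: pos=(0,0), heading=0, pen down
FD 11: (0,0) -> (11,0) [heading=0, draw]
LT 45: heading 0 -> 45
FD 19: (11,0) -> (24.435,13.435) [heading=45, draw]
Final: pos=(24.435,13.435), heading=45, 2 segment(s) drawn

Start position: (0, 0)
Final position: (24.435, 13.435)
Distance = 27.885; >= 1e-6 -> NOT closed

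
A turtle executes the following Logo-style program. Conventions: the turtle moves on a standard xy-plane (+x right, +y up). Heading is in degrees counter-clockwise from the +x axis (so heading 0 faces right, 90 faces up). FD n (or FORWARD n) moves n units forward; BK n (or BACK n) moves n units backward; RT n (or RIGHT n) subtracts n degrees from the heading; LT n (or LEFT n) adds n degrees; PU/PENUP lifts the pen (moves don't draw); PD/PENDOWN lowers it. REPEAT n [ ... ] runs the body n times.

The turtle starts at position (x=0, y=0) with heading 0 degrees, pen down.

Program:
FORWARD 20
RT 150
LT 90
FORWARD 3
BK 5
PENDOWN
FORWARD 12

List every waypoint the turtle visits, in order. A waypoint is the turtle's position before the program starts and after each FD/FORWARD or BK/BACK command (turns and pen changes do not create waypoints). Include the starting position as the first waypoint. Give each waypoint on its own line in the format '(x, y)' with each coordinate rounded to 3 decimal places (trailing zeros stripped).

Answer: (0, 0)
(20, 0)
(21.5, -2.598)
(19, 1.732)
(25, -8.66)

Derivation:
Executing turtle program step by step:
Start: pos=(0,0), heading=0, pen down
FD 20: (0,0) -> (20,0) [heading=0, draw]
RT 150: heading 0 -> 210
LT 90: heading 210 -> 300
FD 3: (20,0) -> (21.5,-2.598) [heading=300, draw]
BK 5: (21.5,-2.598) -> (19,1.732) [heading=300, draw]
PD: pen down
FD 12: (19,1.732) -> (25,-8.66) [heading=300, draw]
Final: pos=(25,-8.66), heading=300, 4 segment(s) drawn
Waypoints (5 total):
(0, 0)
(20, 0)
(21.5, -2.598)
(19, 1.732)
(25, -8.66)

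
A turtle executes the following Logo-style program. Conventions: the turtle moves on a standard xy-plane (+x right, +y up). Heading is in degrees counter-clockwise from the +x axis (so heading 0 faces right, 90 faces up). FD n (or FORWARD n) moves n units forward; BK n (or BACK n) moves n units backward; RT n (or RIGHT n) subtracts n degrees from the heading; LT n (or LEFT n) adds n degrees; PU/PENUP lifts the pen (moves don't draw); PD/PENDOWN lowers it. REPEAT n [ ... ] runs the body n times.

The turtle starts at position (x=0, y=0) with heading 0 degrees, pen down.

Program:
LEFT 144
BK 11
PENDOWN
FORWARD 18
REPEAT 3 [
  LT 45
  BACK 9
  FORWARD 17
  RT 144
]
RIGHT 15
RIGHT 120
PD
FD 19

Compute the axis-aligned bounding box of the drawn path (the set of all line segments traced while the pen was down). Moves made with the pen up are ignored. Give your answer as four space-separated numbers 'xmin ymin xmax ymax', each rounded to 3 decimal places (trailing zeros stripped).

Answer: -22.454 -6.466 8.899 27.682

Derivation:
Executing turtle program step by step:
Start: pos=(0,0), heading=0, pen down
LT 144: heading 0 -> 144
BK 11: (0,0) -> (8.899,-6.466) [heading=144, draw]
PD: pen down
FD 18: (8.899,-6.466) -> (-5.663,4.114) [heading=144, draw]
REPEAT 3 [
  -- iteration 1/3 --
  LT 45: heading 144 -> 189
  BK 9: (-5.663,4.114) -> (3.226,5.522) [heading=189, draw]
  FD 17: (3.226,5.522) -> (-13.565,2.863) [heading=189, draw]
  RT 144: heading 189 -> 45
  -- iteration 2/3 --
  LT 45: heading 45 -> 90
  BK 9: (-13.565,2.863) -> (-13.565,-6.137) [heading=90, draw]
  FD 17: (-13.565,-6.137) -> (-13.565,10.863) [heading=90, draw]
  RT 144: heading 90 -> 306
  -- iteration 3/3 --
  LT 45: heading 306 -> 351
  BK 9: (-13.565,10.863) -> (-22.454,12.271) [heading=351, draw]
  FD 17: (-22.454,12.271) -> (-5.663,9.612) [heading=351, draw]
  RT 144: heading 351 -> 207
]
RT 15: heading 207 -> 192
RT 120: heading 192 -> 72
PD: pen down
FD 19: (-5.663,9.612) -> (0.208,27.682) [heading=72, draw]
Final: pos=(0.208,27.682), heading=72, 9 segment(s) drawn

Segment endpoints: x in {-22.454, -13.565, -13.565, -5.663, -5.663, 0, 0.208, 3.226, 8.899}, y in {-6.466, -6.137, 0, 2.863, 4.114, 5.522, 9.612, 10.863, 12.271, 27.682}
xmin=-22.454, ymin=-6.466, xmax=8.899, ymax=27.682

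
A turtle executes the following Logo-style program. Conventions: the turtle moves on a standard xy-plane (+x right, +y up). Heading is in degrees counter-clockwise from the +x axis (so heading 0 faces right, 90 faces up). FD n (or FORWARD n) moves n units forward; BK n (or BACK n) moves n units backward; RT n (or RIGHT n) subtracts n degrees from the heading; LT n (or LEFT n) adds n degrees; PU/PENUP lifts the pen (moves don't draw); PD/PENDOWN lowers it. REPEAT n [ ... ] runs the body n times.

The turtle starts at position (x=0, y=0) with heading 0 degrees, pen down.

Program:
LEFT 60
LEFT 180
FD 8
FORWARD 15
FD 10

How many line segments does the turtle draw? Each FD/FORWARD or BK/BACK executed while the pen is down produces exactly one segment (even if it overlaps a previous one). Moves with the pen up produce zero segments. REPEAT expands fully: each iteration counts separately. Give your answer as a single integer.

Answer: 3

Derivation:
Executing turtle program step by step:
Start: pos=(0,0), heading=0, pen down
LT 60: heading 0 -> 60
LT 180: heading 60 -> 240
FD 8: (0,0) -> (-4,-6.928) [heading=240, draw]
FD 15: (-4,-6.928) -> (-11.5,-19.919) [heading=240, draw]
FD 10: (-11.5,-19.919) -> (-16.5,-28.579) [heading=240, draw]
Final: pos=(-16.5,-28.579), heading=240, 3 segment(s) drawn
Segments drawn: 3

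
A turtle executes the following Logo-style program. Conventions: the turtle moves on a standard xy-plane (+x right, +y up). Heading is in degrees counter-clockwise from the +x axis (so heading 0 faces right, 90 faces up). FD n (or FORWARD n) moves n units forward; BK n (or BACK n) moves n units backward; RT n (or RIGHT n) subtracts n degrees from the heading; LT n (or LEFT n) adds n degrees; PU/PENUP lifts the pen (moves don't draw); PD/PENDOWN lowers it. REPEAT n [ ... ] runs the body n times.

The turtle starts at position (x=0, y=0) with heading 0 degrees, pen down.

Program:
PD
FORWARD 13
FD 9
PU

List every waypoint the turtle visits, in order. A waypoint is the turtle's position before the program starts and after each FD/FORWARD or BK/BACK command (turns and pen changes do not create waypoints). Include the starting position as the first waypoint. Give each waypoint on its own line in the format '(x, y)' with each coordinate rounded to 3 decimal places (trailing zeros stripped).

Executing turtle program step by step:
Start: pos=(0,0), heading=0, pen down
PD: pen down
FD 13: (0,0) -> (13,0) [heading=0, draw]
FD 9: (13,0) -> (22,0) [heading=0, draw]
PU: pen up
Final: pos=(22,0), heading=0, 2 segment(s) drawn
Waypoints (3 total):
(0, 0)
(13, 0)
(22, 0)

Answer: (0, 0)
(13, 0)
(22, 0)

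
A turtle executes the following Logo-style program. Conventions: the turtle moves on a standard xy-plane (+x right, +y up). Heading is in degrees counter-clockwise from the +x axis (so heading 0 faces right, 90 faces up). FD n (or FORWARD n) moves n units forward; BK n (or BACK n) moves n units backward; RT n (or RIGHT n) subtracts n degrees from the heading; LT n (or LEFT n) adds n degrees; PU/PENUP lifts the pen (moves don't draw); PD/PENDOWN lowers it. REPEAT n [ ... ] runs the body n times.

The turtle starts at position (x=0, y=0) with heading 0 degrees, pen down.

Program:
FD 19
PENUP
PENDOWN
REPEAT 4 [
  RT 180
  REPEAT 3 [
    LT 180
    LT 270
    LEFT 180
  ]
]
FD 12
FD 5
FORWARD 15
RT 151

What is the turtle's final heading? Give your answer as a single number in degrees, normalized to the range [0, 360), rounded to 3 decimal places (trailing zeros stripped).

Answer: 209

Derivation:
Executing turtle program step by step:
Start: pos=(0,0), heading=0, pen down
FD 19: (0,0) -> (19,0) [heading=0, draw]
PU: pen up
PD: pen down
REPEAT 4 [
  -- iteration 1/4 --
  RT 180: heading 0 -> 180
  REPEAT 3 [
    -- iteration 1/3 --
    LT 180: heading 180 -> 0
    LT 270: heading 0 -> 270
    LT 180: heading 270 -> 90
    -- iteration 2/3 --
    LT 180: heading 90 -> 270
    LT 270: heading 270 -> 180
    LT 180: heading 180 -> 0
    -- iteration 3/3 --
    LT 180: heading 0 -> 180
    LT 270: heading 180 -> 90
    LT 180: heading 90 -> 270
  ]
  -- iteration 2/4 --
  RT 180: heading 270 -> 90
  REPEAT 3 [
    -- iteration 1/3 --
    LT 180: heading 90 -> 270
    LT 270: heading 270 -> 180
    LT 180: heading 180 -> 0
    -- iteration 2/3 --
    LT 180: heading 0 -> 180
    LT 270: heading 180 -> 90
    LT 180: heading 90 -> 270
    -- iteration 3/3 --
    LT 180: heading 270 -> 90
    LT 270: heading 90 -> 0
    LT 180: heading 0 -> 180
  ]
  -- iteration 3/4 --
  RT 180: heading 180 -> 0
  REPEAT 3 [
    -- iteration 1/3 --
    LT 180: heading 0 -> 180
    LT 270: heading 180 -> 90
    LT 180: heading 90 -> 270
    -- iteration 2/3 --
    LT 180: heading 270 -> 90
    LT 270: heading 90 -> 0
    LT 180: heading 0 -> 180
    -- iteration 3/3 --
    LT 180: heading 180 -> 0
    LT 270: heading 0 -> 270
    LT 180: heading 270 -> 90
  ]
  -- iteration 4/4 --
  RT 180: heading 90 -> 270
  REPEAT 3 [
    -- iteration 1/3 --
    LT 180: heading 270 -> 90
    LT 270: heading 90 -> 0
    LT 180: heading 0 -> 180
    -- iteration 2/3 --
    LT 180: heading 180 -> 0
    LT 270: heading 0 -> 270
    LT 180: heading 270 -> 90
    -- iteration 3/3 --
    LT 180: heading 90 -> 270
    LT 270: heading 270 -> 180
    LT 180: heading 180 -> 0
  ]
]
FD 12: (19,0) -> (31,0) [heading=0, draw]
FD 5: (31,0) -> (36,0) [heading=0, draw]
FD 15: (36,0) -> (51,0) [heading=0, draw]
RT 151: heading 0 -> 209
Final: pos=(51,0), heading=209, 4 segment(s) drawn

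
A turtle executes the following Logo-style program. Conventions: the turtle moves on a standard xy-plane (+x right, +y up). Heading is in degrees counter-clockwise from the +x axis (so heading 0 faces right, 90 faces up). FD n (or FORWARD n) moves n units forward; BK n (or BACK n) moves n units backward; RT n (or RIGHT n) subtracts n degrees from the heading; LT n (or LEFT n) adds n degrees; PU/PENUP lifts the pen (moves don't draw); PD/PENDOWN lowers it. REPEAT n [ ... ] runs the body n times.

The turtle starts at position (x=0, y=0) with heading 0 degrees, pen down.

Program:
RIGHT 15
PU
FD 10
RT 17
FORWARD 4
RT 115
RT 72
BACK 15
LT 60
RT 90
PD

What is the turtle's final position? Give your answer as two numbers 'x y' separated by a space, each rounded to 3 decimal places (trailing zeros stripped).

Answer: 24.709 -14.148

Derivation:
Executing turtle program step by step:
Start: pos=(0,0), heading=0, pen down
RT 15: heading 0 -> 345
PU: pen up
FD 10: (0,0) -> (9.659,-2.588) [heading=345, move]
RT 17: heading 345 -> 328
FD 4: (9.659,-2.588) -> (13.051,-4.708) [heading=328, move]
RT 115: heading 328 -> 213
RT 72: heading 213 -> 141
BK 15: (13.051,-4.708) -> (24.709,-14.148) [heading=141, move]
LT 60: heading 141 -> 201
RT 90: heading 201 -> 111
PD: pen down
Final: pos=(24.709,-14.148), heading=111, 0 segment(s) drawn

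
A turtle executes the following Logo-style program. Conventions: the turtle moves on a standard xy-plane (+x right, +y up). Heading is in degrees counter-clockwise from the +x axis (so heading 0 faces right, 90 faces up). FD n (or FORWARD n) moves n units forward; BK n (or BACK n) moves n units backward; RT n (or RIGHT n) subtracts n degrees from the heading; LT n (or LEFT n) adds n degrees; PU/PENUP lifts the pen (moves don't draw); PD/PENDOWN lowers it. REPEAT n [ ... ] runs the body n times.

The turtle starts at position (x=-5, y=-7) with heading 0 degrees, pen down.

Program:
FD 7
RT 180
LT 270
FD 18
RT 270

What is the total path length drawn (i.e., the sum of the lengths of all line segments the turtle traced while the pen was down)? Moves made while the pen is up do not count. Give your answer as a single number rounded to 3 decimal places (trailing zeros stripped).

Answer: 25

Derivation:
Executing turtle program step by step:
Start: pos=(-5,-7), heading=0, pen down
FD 7: (-5,-7) -> (2,-7) [heading=0, draw]
RT 180: heading 0 -> 180
LT 270: heading 180 -> 90
FD 18: (2,-7) -> (2,11) [heading=90, draw]
RT 270: heading 90 -> 180
Final: pos=(2,11), heading=180, 2 segment(s) drawn

Segment lengths:
  seg 1: (-5,-7) -> (2,-7), length = 7
  seg 2: (2,-7) -> (2,11), length = 18
Total = 25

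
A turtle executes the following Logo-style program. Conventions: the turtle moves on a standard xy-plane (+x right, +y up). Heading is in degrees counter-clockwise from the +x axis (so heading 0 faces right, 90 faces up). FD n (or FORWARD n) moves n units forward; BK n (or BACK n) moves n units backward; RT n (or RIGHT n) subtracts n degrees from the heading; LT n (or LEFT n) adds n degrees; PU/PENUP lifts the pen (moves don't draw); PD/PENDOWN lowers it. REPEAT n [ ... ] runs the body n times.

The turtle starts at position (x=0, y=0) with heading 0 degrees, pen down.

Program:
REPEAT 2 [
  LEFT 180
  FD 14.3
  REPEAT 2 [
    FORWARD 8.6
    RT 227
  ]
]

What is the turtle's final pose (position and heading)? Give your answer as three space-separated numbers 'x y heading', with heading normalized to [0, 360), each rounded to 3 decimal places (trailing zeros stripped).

Executing turtle program step by step:
Start: pos=(0,0), heading=0, pen down
REPEAT 2 [
  -- iteration 1/2 --
  LT 180: heading 0 -> 180
  FD 14.3: (0,0) -> (-14.3,0) [heading=180, draw]
  REPEAT 2 [
    -- iteration 1/2 --
    FD 8.6: (-14.3,0) -> (-22.9,0) [heading=180, draw]
    RT 227: heading 180 -> 313
    -- iteration 2/2 --
    FD 8.6: (-22.9,0) -> (-17.035,-6.29) [heading=313, draw]
    RT 227: heading 313 -> 86
  ]
  -- iteration 2/2 --
  LT 180: heading 86 -> 266
  FD 14.3: (-17.035,-6.29) -> (-18.032,-20.555) [heading=266, draw]
  REPEAT 2 [
    -- iteration 1/2 --
    FD 8.6: (-18.032,-20.555) -> (-18.632,-29.134) [heading=266, draw]
    RT 227: heading 266 -> 39
    -- iteration 2/2 --
    FD 8.6: (-18.632,-29.134) -> (-11.949,-23.722) [heading=39, draw]
    RT 227: heading 39 -> 172
  ]
]
Final: pos=(-11.949,-23.722), heading=172, 6 segment(s) drawn

Answer: -11.949 -23.722 172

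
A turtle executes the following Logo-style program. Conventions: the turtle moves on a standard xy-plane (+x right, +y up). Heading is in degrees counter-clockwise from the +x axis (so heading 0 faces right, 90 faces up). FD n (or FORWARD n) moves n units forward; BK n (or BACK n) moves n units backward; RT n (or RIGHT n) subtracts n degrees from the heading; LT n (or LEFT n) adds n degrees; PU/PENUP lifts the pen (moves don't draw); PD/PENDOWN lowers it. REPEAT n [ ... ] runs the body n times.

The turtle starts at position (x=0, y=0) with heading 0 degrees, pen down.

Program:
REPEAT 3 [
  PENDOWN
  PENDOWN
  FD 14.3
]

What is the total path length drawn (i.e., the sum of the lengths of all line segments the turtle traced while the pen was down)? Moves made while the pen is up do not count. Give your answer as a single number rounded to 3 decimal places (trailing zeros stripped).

Answer: 42.9

Derivation:
Executing turtle program step by step:
Start: pos=(0,0), heading=0, pen down
REPEAT 3 [
  -- iteration 1/3 --
  PD: pen down
  PD: pen down
  FD 14.3: (0,0) -> (14.3,0) [heading=0, draw]
  -- iteration 2/3 --
  PD: pen down
  PD: pen down
  FD 14.3: (14.3,0) -> (28.6,0) [heading=0, draw]
  -- iteration 3/3 --
  PD: pen down
  PD: pen down
  FD 14.3: (28.6,0) -> (42.9,0) [heading=0, draw]
]
Final: pos=(42.9,0), heading=0, 3 segment(s) drawn

Segment lengths:
  seg 1: (0,0) -> (14.3,0), length = 14.3
  seg 2: (14.3,0) -> (28.6,0), length = 14.3
  seg 3: (28.6,0) -> (42.9,0), length = 14.3
Total = 42.9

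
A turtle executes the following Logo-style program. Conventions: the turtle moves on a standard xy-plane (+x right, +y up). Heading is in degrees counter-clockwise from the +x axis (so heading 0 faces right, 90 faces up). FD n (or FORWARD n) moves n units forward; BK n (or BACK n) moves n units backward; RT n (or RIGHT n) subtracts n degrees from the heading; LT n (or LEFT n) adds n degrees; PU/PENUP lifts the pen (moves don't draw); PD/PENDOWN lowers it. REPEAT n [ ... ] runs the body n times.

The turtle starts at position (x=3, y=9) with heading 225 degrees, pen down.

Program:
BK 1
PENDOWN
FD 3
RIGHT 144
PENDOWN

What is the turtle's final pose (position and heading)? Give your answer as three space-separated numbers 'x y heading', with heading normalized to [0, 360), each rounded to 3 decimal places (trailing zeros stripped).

Answer: 1.586 7.586 81

Derivation:
Executing turtle program step by step:
Start: pos=(3,9), heading=225, pen down
BK 1: (3,9) -> (3.707,9.707) [heading=225, draw]
PD: pen down
FD 3: (3.707,9.707) -> (1.586,7.586) [heading=225, draw]
RT 144: heading 225 -> 81
PD: pen down
Final: pos=(1.586,7.586), heading=81, 2 segment(s) drawn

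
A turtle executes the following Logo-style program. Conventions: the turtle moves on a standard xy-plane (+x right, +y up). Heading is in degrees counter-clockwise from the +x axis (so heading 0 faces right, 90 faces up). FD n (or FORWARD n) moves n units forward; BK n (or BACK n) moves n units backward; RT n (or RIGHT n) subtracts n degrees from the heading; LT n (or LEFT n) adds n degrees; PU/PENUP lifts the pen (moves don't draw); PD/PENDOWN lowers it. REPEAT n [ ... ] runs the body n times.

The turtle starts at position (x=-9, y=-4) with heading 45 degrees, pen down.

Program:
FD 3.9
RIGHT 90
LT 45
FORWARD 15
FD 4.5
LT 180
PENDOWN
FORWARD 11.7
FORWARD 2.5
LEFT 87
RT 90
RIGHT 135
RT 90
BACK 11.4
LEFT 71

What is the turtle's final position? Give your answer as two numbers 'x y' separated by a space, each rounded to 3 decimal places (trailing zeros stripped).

Answer: -8.57 7.23

Derivation:
Executing turtle program step by step:
Start: pos=(-9,-4), heading=45, pen down
FD 3.9: (-9,-4) -> (-6.242,-1.242) [heading=45, draw]
RT 90: heading 45 -> 315
LT 45: heading 315 -> 0
FD 15: (-6.242,-1.242) -> (8.758,-1.242) [heading=0, draw]
FD 4.5: (8.758,-1.242) -> (13.258,-1.242) [heading=0, draw]
LT 180: heading 0 -> 180
PD: pen down
FD 11.7: (13.258,-1.242) -> (1.558,-1.242) [heading=180, draw]
FD 2.5: (1.558,-1.242) -> (-0.942,-1.242) [heading=180, draw]
LT 87: heading 180 -> 267
RT 90: heading 267 -> 177
RT 135: heading 177 -> 42
RT 90: heading 42 -> 312
BK 11.4: (-0.942,-1.242) -> (-8.57,7.23) [heading=312, draw]
LT 71: heading 312 -> 23
Final: pos=(-8.57,7.23), heading=23, 6 segment(s) drawn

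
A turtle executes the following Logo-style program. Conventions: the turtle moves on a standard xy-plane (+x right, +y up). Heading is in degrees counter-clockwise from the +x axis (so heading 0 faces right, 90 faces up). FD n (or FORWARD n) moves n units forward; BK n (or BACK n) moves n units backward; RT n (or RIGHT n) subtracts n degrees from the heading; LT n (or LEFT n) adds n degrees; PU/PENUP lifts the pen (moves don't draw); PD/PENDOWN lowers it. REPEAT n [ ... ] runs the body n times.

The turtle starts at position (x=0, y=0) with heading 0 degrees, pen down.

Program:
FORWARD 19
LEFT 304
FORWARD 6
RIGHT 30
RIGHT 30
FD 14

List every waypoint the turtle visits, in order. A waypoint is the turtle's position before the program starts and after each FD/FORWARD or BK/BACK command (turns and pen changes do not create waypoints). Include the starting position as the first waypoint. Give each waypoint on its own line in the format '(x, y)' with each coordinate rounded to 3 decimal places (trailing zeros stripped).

Answer: (0, 0)
(19, 0)
(22.355, -4.974)
(16.218, -17.557)

Derivation:
Executing turtle program step by step:
Start: pos=(0,0), heading=0, pen down
FD 19: (0,0) -> (19,0) [heading=0, draw]
LT 304: heading 0 -> 304
FD 6: (19,0) -> (22.355,-4.974) [heading=304, draw]
RT 30: heading 304 -> 274
RT 30: heading 274 -> 244
FD 14: (22.355,-4.974) -> (16.218,-17.557) [heading=244, draw]
Final: pos=(16.218,-17.557), heading=244, 3 segment(s) drawn
Waypoints (4 total):
(0, 0)
(19, 0)
(22.355, -4.974)
(16.218, -17.557)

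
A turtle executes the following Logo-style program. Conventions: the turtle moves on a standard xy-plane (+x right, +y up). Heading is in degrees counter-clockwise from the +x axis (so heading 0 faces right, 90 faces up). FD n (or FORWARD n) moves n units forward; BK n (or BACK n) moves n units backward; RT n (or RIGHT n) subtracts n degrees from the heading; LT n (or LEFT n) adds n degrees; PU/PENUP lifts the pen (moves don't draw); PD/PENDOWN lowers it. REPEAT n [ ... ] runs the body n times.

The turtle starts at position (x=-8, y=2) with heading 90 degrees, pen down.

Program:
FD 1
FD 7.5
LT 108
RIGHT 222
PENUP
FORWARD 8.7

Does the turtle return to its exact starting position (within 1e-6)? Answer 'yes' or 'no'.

Answer: no

Derivation:
Executing turtle program step by step:
Start: pos=(-8,2), heading=90, pen down
FD 1: (-8,2) -> (-8,3) [heading=90, draw]
FD 7.5: (-8,3) -> (-8,10.5) [heading=90, draw]
LT 108: heading 90 -> 198
RT 222: heading 198 -> 336
PU: pen up
FD 8.7: (-8,10.5) -> (-0.052,6.961) [heading=336, move]
Final: pos=(-0.052,6.961), heading=336, 2 segment(s) drawn

Start position: (-8, 2)
Final position: (-0.052, 6.961)
Distance = 9.369; >= 1e-6 -> NOT closed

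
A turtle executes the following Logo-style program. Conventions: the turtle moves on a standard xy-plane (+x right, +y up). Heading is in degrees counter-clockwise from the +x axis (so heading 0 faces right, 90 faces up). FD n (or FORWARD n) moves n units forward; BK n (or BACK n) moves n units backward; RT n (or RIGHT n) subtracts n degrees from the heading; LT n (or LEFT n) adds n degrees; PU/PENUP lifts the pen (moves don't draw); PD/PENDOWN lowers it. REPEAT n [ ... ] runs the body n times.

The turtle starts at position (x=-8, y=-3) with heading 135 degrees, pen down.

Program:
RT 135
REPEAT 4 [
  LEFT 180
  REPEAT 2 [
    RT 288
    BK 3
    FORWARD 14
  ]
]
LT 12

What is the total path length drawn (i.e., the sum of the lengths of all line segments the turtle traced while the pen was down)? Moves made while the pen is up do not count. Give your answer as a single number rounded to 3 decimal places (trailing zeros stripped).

Executing turtle program step by step:
Start: pos=(-8,-3), heading=135, pen down
RT 135: heading 135 -> 0
REPEAT 4 [
  -- iteration 1/4 --
  LT 180: heading 0 -> 180
  REPEAT 2 [
    -- iteration 1/2 --
    RT 288: heading 180 -> 252
    BK 3: (-8,-3) -> (-7.073,-0.147) [heading=252, draw]
    FD 14: (-7.073,-0.147) -> (-11.399,-13.462) [heading=252, draw]
    -- iteration 2/2 --
    RT 288: heading 252 -> 324
    BK 3: (-11.399,-13.462) -> (-13.826,-11.698) [heading=324, draw]
    FD 14: (-13.826,-11.698) -> (-2.5,-19.927) [heading=324, draw]
  ]
  -- iteration 2/4 --
  LT 180: heading 324 -> 144
  REPEAT 2 [
    -- iteration 1/2 --
    RT 288: heading 144 -> 216
    BK 3: (-2.5,-19.927) -> (-0.073,-18.164) [heading=216, draw]
    FD 14: (-0.073,-18.164) -> (-11.399,-26.393) [heading=216, draw]
    -- iteration 2/2 --
    RT 288: heading 216 -> 288
    BK 3: (-11.399,-26.393) -> (-12.326,-23.54) [heading=288, draw]
    FD 14: (-12.326,-23.54) -> (-8,-36.855) [heading=288, draw]
  ]
  -- iteration 3/4 --
  LT 180: heading 288 -> 108
  REPEAT 2 [
    -- iteration 1/2 --
    RT 288: heading 108 -> 180
    BK 3: (-8,-36.855) -> (-5,-36.855) [heading=180, draw]
    FD 14: (-5,-36.855) -> (-19,-36.855) [heading=180, draw]
    -- iteration 2/2 --
    RT 288: heading 180 -> 252
    BK 3: (-19,-36.855) -> (-18.073,-34.001) [heading=252, draw]
    FD 14: (-18.073,-34.001) -> (-22.399,-47.316) [heading=252, draw]
  ]
  -- iteration 4/4 --
  LT 180: heading 252 -> 72
  REPEAT 2 [
    -- iteration 1/2 --
    RT 288: heading 72 -> 144
    BK 3: (-22.399,-47.316) -> (-19.972,-49.079) [heading=144, draw]
    FD 14: (-19.972,-49.079) -> (-31.298,-40.851) [heading=144, draw]
    -- iteration 2/2 --
    RT 288: heading 144 -> 216
    BK 3: (-31.298,-40.851) -> (-28.871,-39.087) [heading=216, draw]
    FD 14: (-28.871,-39.087) -> (-40.198,-47.316) [heading=216, draw]
  ]
]
LT 12: heading 216 -> 228
Final: pos=(-40.198,-47.316), heading=228, 16 segment(s) drawn

Segment lengths:
  seg 1: (-8,-3) -> (-7.073,-0.147), length = 3
  seg 2: (-7.073,-0.147) -> (-11.399,-13.462), length = 14
  seg 3: (-11.399,-13.462) -> (-13.826,-11.698), length = 3
  seg 4: (-13.826,-11.698) -> (-2.5,-19.927), length = 14
  seg 5: (-2.5,-19.927) -> (-0.073,-18.164), length = 3
  seg 6: (-0.073,-18.164) -> (-11.399,-26.393), length = 14
  seg 7: (-11.399,-26.393) -> (-12.326,-23.54), length = 3
  seg 8: (-12.326,-23.54) -> (-8,-36.855), length = 14
  seg 9: (-8,-36.855) -> (-5,-36.855), length = 3
  seg 10: (-5,-36.855) -> (-19,-36.855), length = 14
  seg 11: (-19,-36.855) -> (-18.073,-34.001), length = 3
  seg 12: (-18.073,-34.001) -> (-22.399,-47.316), length = 14
  seg 13: (-22.399,-47.316) -> (-19.972,-49.079), length = 3
  seg 14: (-19.972,-49.079) -> (-31.298,-40.851), length = 14
  seg 15: (-31.298,-40.851) -> (-28.871,-39.087), length = 3
  seg 16: (-28.871,-39.087) -> (-40.198,-47.316), length = 14
Total = 136

Answer: 136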